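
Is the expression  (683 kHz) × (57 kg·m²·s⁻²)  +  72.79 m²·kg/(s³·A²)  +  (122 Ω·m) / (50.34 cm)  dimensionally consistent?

Work out the base dimensions of each:
  (683 kHz) × (57 kg·m²·s⁻²):  [s⁻¹] · [kg·m²·s⁻²] = kg·m²·s⁻³
  72.79 m²·kg/(s³·A²):  kg·m²·s⁻³·A⁻²
  (122 Ω·m) / (50.34 cm):  [kg·m³·s⁻³·A⁻²] / [m] = kg·m²·s⁻³·A⁻²
The terms do not share a single dimension (kg·m²·s⁻³ vs kg·m²·s⁻³·A⁻²).

No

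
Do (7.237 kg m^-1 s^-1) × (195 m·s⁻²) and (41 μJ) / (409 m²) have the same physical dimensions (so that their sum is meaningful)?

No

Expand each in SI base units:
  (7.237 kg m^-1 s^-1) × (195 m·s⁻²):  [kg·m⁻¹·s⁻¹] · [m·s⁻²] = kg·s⁻³
  (41 μJ) / (409 m²):  [kg·m²·s⁻²] / [m²] = kg·s⁻²
kg·s⁻³ ≠ kg·s⁻², so they cannot be added.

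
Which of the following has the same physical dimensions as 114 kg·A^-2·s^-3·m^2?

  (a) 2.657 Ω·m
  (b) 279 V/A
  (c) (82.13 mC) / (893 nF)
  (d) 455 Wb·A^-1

(b)

Reference: kg·m²·s⁻³·A⁻².
Each option:
  (a) Ω·m = V·A⁻¹·m = kg·m³·s⁻³·A⁻²
  (b) V·A⁻¹ = J·C⁻¹·A⁻¹ = kg·m²·s⁻³·A⁻²  ← same
  (c) [s·A] / [kg⁻¹·m⁻²·s⁴·A²] = kg·m²·s⁻³·A⁻¹
  (d) Wb·A⁻¹ = V·s·A⁻¹ = kg·m²·s⁻²·A⁻²
Only (b) matches kg·m²·s⁻³·A⁻².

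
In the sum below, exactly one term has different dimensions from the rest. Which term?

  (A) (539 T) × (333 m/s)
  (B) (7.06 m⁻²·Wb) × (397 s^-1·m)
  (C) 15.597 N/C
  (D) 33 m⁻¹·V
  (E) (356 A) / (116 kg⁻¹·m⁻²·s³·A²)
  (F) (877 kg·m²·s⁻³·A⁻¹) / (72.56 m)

(E)

Reduce each to base SI dimensions:
  (A) [kg·s⁻²·A⁻¹] · [m·s⁻¹] = kg·m·s⁻³·A⁻¹
  (B) [kg·s⁻²·A⁻¹] · [m·s⁻¹] = kg·m·s⁻³·A⁻¹
  (C) N·C⁻¹ = kg·m·s⁻²·(s·A)⁻¹ = kg·m·s⁻³·A⁻¹
  (D) V·m⁻¹ = J·C⁻¹·m⁻¹ = kg·m·s⁻³·A⁻¹
  (E) [A] / [kg⁻¹·m⁻²·s³·A²] = kg·m²·s⁻³·A⁻¹
  (F) [kg·m²·s⁻³·A⁻¹] / [m] = kg·m·s⁻³·A⁻¹
All reduce to kg·m·s⁻³·A⁻¹ except (E), which is kg·m²·s⁻³·A⁻¹.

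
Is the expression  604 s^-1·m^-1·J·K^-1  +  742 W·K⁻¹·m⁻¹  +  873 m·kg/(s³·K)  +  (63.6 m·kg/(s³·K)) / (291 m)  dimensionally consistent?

No

In SI base units:
  604 s^-1·m^-1·J·K^-1:  J·s⁻¹·m⁻¹·K⁻¹ = N·m·s⁻¹·m⁻¹·K⁻¹ = kg·m·s⁻³·K⁻¹
  742 W·K⁻¹·m⁻¹:  W·m⁻¹·K⁻¹ = J·s⁻¹·m⁻¹·K⁻¹ = kg·m·s⁻³·K⁻¹
  873 m·kg/(s³·K):  kg·m·s⁻³·K⁻¹
  (63.6 m·kg/(s³·K)) / (291 m):  [kg·m·s⁻³·K⁻¹] / [m] = kg·s⁻³·K⁻¹
The terms do not share a single dimension (kg·m·s⁻³·K⁻¹ vs kg·s⁻³·K⁻¹).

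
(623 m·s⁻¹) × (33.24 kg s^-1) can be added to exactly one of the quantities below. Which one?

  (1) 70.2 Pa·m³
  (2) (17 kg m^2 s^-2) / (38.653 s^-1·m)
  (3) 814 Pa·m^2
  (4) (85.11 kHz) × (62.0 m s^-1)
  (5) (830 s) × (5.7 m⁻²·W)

(3)

Reference: [m·s⁻¹] · [kg·s⁻¹] = kg·m·s⁻².
Each option:
  (1) Pa·m³ = N·m⁻²·m³ = kg·m²·s⁻²
  (2) [kg·m²·s⁻²] / [m·s⁻¹] = kg·m·s⁻¹
  (3) Pa·m² = N·m⁻²·m² = kg·m·s⁻²  ← same
  (4) [s⁻¹] · [m·s⁻¹] = m·s⁻²
  (5) [s] · [kg·s⁻³] = kg·s⁻²
Only (3) matches kg·m·s⁻².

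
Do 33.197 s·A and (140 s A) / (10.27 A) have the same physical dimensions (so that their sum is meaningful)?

Dimensions:
  33.197 s·A:  A·s = s·A
  (140 s A) / (10.27 A):  [s·A] / [A] = s
s·A ≠ s, so they cannot be added.

No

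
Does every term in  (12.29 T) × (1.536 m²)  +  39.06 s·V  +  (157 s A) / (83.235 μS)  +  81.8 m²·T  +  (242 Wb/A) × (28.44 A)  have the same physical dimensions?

Yes

Expand each in SI base units:
  (12.29 T) × (1.536 m²):  [kg·s⁻²·A⁻¹] · [m²] = kg·m²·s⁻²·A⁻¹
  39.06 s·V:  V·s = J·C⁻¹·s = kg·m²·s⁻²·A⁻¹
  (157 s A) / (83.235 μS):  [s·A] / [kg⁻¹·m⁻²·s³·A²] = kg·m²·s⁻²·A⁻¹
  81.8 m²·T:  T·m² = Wb·m⁻²·m² = kg·m²·s⁻²·A⁻¹
  (242 Wb/A) × (28.44 A):  [kg·m²·s⁻²·A⁻²] · [A] = kg·m²·s⁻²·A⁻¹
Every term reduces to kg·m²·s⁻²·A⁻¹.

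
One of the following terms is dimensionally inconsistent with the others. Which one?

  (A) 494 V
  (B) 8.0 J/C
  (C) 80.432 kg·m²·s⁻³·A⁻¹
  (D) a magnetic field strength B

(D)

Dimensions:
  (A) V = J·C⁻¹ = kg·m²·s⁻³·A⁻¹
  (B) J·C⁻¹ = N·m·(s·A)⁻¹ = kg·m²·s⁻³·A⁻¹
  (C) kg·m²·s⁻³·A⁻¹
  (D) [magnetic field strength B] = kg·s⁻²·A⁻¹
All reduce to kg·m²·s⁻³·A⁻¹ except (D), which is kg·s⁻²·A⁻¹.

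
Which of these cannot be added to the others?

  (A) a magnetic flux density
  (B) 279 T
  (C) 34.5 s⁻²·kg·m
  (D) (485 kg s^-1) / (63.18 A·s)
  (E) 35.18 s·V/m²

Dimensions:
  (A) [magnetic flux density] = kg·s⁻²·A⁻¹
  (B) T = Wb·m⁻² = kg·s⁻²·A⁻¹
  (C) kg·m·s⁻²
  (D) [kg·s⁻¹] / [s·A] = kg·s⁻²·A⁻¹
  (E) V·s·m⁻² = J·C⁻¹·s·m⁻² = kg·s⁻²·A⁻¹
All reduce to kg·s⁻²·A⁻¹ except (C), which is kg·m·s⁻².

(C)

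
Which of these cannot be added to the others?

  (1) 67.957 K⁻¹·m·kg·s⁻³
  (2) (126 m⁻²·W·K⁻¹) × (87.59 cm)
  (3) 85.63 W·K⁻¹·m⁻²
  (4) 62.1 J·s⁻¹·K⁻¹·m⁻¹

(3)

Expand each in SI base units:
  (1) kg·m·s⁻³·K⁻¹
  (2) [kg·s⁻³·K⁻¹] · [m] = kg·m·s⁻³·K⁻¹
  (3) W·m⁻²·K⁻¹ = J·s⁻¹·m⁻²·K⁻¹ = kg·s⁻³·K⁻¹
  (4) J·s⁻¹·m⁻¹·K⁻¹ = N·m·s⁻¹·m⁻¹·K⁻¹ = kg·m·s⁻³·K⁻¹
All reduce to kg·m·s⁻³·K⁻¹ except (3), which is kg·s⁻³·K⁻¹.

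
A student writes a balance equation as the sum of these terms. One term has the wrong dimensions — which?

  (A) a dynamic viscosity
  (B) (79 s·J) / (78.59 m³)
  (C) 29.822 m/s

(C)

In SI base units:
  (A) [dynamic viscosity] = kg·m⁻¹·s⁻¹
  (B) [kg·m²·s⁻¹] / [m³] = kg·m⁻¹·s⁻¹
  (C) m·s⁻¹
All reduce to kg·m⁻¹·s⁻¹ except (C), which is m·s⁻¹.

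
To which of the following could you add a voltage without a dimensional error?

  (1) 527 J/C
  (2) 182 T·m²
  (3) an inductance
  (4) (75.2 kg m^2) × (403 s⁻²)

Reference: [voltage] = kg·m²·s⁻³·A⁻¹.
Each option:
  (1) J·C⁻¹ = N·m·(s·A)⁻¹ = kg·m²·s⁻³·A⁻¹  ← same
  (2) T·m² = Wb·m⁻²·m² = kg·m²·s⁻²·A⁻¹
  (3) [inductance] = kg·m²·s⁻²·A⁻²
  (4) [kg·m²] · [s⁻²] = kg·m²·s⁻²
Only (1) matches kg·m²·s⁻³·A⁻¹.

(1)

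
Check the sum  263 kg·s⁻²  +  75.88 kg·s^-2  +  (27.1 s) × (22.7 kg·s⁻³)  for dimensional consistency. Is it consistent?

Yes

Dimensions:
  263 kg·s⁻²:  kg·s⁻²
  75.88 kg·s^-2:  kg·s⁻²
  (27.1 s) × (22.7 kg·s⁻³):  [s] · [kg·s⁻³] = kg·s⁻²
Every term reduces to kg·s⁻².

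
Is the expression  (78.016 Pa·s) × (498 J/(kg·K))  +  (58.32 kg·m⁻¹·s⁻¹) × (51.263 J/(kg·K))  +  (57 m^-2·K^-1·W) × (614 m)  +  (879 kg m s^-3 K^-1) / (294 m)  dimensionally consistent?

No

Expand each in SI base units:
  (78.016 Pa·s) × (498 J/(kg·K)):  [kg·m⁻¹·s⁻¹] · [m²·s⁻²·K⁻¹] = kg·m·s⁻³·K⁻¹
  (58.32 kg·m⁻¹·s⁻¹) × (51.263 J/(kg·K)):  [kg·m⁻¹·s⁻¹] · [m²·s⁻²·K⁻¹] = kg·m·s⁻³·K⁻¹
  (57 m^-2·K^-1·W) × (614 m):  [kg·s⁻³·K⁻¹] · [m] = kg·m·s⁻³·K⁻¹
  (879 kg m s^-3 K^-1) / (294 m):  [kg·m·s⁻³·K⁻¹] / [m] = kg·s⁻³·K⁻¹
The terms do not share a single dimension (kg·m·s⁻³·K⁻¹ vs kg·s⁻³·K⁻¹).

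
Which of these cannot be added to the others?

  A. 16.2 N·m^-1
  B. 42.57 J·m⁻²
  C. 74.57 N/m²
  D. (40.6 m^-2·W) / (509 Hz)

Reduce each to base SI dimensions:
  A. N·m⁻¹ = kg·m·s⁻²·m⁻¹ = kg·s⁻²
  B. J·m⁻² = N·m·m⁻² = kg·s⁻²
  C. N·m⁻² = kg·m·s⁻²·m⁻² = kg·m⁻¹·s⁻²
  D. [kg·s⁻³] / [s⁻¹] = kg·s⁻²
All reduce to kg·s⁻² except C., which is kg·m⁻¹·s⁻².

C.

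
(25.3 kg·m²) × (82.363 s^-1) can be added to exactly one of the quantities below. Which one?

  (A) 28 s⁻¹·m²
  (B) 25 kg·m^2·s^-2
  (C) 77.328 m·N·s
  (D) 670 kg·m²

Reference: [kg·m²] · [s⁻¹] = kg·m²·s⁻¹.
Each option:
  (A) m²·s⁻¹
  (B) kg·m²·s⁻²
  (C) N·m·s = kg·m·s⁻²·m·s = kg·m²·s⁻¹  ← same
  (D) kg·m²
Only (C) matches kg·m²·s⁻¹.

(C)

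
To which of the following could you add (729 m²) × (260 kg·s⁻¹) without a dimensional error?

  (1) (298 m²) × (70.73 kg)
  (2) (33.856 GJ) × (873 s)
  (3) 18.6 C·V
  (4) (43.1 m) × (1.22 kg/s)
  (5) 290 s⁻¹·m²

Reference: [m²] · [kg·s⁻¹] = kg·m²·s⁻¹.
Each option:
  (1) [m²] · [kg] = kg·m²
  (2) [kg·m²·s⁻²] · [s] = kg·m²·s⁻¹  ← same
  (3) C·V = s·A·J·C⁻¹ = kg·m²·s⁻²
  (4) [m] · [kg·s⁻¹] = kg·m·s⁻¹
  (5) m²·s⁻¹
Only (2) matches kg·m²·s⁻¹.

(2)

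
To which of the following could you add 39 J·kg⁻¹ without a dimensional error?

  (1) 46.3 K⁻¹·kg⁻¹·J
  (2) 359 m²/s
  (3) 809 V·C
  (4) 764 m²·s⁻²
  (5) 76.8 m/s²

Reference: J·kg⁻¹ = N·m·kg⁻¹ = m²·s⁻².
Each option:
  (1) J·kg⁻¹·K⁻¹ = N·m·kg⁻¹·K⁻¹ = m²·s⁻²·K⁻¹
  (2) m²·s⁻¹
  (3) C·V = s·A·J·C⁻¹ = kg·m²·s⁻²
  (4) m²·s⁻²  ← same
  (5) m·s⁻²
Only (4) matches m²·s⁻².

(4)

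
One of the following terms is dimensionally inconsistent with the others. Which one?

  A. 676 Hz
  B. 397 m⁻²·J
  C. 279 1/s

Reduce each to base SI dimensions:
  A. Hz = s⁻¹
  B. J·m⁻² = N·m·m⁻² = kg·s⁻²
  C. s⁻¹
All reduce to s⁻¹ except B., which is kg·s⁻².

B.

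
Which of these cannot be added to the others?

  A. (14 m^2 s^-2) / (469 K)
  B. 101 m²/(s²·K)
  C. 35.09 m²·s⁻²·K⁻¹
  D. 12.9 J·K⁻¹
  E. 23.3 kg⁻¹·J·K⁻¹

D.

Work out the base dimensions of each:
  A. [m²·s⁻²] / [K] = m²·s⁻²·K⁻¹
  B. m²·s⁻²·K⁻¹
  C. m²·s⁻²·K⁻¹
  D. J·K⁻¹ = N·m·K⁻¹ = kg·m²·s⁻²·K⁻¹
  E. J·kg⁻¹·K⁻¹ = N·m·kg⁻¹·K⁻¹ = m²·s⁻²·K⁻¹
All reduce to m²·s⁻²·K⁻¹ except D., which is kg·m²·s⁻²·K⁻¹.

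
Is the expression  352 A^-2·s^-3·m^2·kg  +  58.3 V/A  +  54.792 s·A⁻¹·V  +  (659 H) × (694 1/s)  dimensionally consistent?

Work out the base dimensions of each:
  352 A^-2·s^-3·m^2·kg:  kg·m²·s⁻³·A⁻²
  58.3 V/A:  V·A⁻¹ = J·C⁻¹·A⁻¹ = kg·m²·s⁻³·A⁻²
  54.792 s·A⁻¹·V:  V·s·A⁻¹ = J·C⁻¹·s·A⁻¹ = kg·m²·s⁻²·A⁻²
  (659 H) × (694 1/s):  [kg·m²·s⁻²·A⁻²] · [s⁻¹] = kg·m²·s⁻³·A⁻²
The terms do not share a single dimension (kg·m²·s⁻²·A⁻² vs kg·m²·s⁻³·A⁻²).

No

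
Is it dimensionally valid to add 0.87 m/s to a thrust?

No

In SI base units:
  0.87 m/s:  m·s⁻¹
  a thrust:  [thrust] = kg·m·s⁻²
m·s⁻¹ ≠ kg·m·s⁻², so they cannot be added.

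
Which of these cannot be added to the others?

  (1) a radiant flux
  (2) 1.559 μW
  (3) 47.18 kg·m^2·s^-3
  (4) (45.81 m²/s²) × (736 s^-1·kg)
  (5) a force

(5)

Dimensions:
  (1) [radiant flux] = kg·m²·s⁻³
  (2) W = J·s⁻¹ = kg·m²·s⁻³
  (3) kg·m²·s⁻³
  (4) [m²·s⁻²] · [kg·s⁻¹] = kg·m²·s⁻³
  (5) [force] = kg·m·s⁻²
All reduce to kg·m²·s⁻³ except (5), which is kg·m·s⁻².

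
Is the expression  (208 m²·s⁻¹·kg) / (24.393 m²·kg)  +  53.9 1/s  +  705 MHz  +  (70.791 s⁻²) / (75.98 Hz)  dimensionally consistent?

Yes

Work out the base dimensions of each:
  (208 m²·s⁻¹·kg) / (24.393 m²·kg):  [kg·m²·s⁻¹] / [kg·m²] = s⁻¹
  53.9 1/s:  s⁻¹
  705 MHz:  Hz = s⁻¹
  (70.791 s⁻²) / (75.98 Hz):  [s⁻²] / [s⁻¹] = s⁻¹
Every term reduces to s⁻¹.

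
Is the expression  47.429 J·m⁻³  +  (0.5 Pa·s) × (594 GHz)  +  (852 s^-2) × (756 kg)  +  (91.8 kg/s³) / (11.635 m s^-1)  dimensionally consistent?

In SI base units:
  47.429 J·m⁻³:  J·m⁻³ = N·m·m⁻³ = kg·m⁻¹·s⁻²
  (0.5 Pa·s) × (594 GHz):  [kg·m⁻¹·s⁻¹] · [s⁻¹] = kg·m⁻¹·s⁻²
  (852 s^-2) × (756 kg):  [s⁻²] · [kg] = kg·s⁻²
  (91.8 kg/s³) / (11.635 m s^-1):  [kg·s⁻³] / [m·s⁻¹] = kg·m⁻¹·s⁻²
The terms do not share a single dimension (kg·m⁻¹·s⁻² vs kg·s⁻²).

No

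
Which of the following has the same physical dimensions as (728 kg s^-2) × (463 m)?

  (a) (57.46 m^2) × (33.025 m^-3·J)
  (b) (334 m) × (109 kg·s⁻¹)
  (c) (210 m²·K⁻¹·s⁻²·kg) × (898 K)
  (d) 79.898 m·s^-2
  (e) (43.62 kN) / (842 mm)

Reference: [kg·s⁻²] · [m] = kg·m·s⁻².
Each option:
  (a) [m²] · [kg·m⁻¹·s⁻²] = kg·m·s⁻²  ← same
  (b) [m] · [kg·s⁻¹] = kg·m·s⁻¹
  (c) [kg·m²·s⁻²·K⁻¹] · [K] = kg·m²·s⁻²
  (d) m·s⁻²
  (e) [kg·m·s⁻²] / [m] = kg·s⁻²
Only (a) matches kg·m·s⁻².

(a)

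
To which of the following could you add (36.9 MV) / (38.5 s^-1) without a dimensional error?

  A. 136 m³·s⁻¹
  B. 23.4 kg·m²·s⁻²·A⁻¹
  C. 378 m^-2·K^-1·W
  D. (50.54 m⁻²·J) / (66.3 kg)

Reference: [kg·m²·s⁻³·A⁻¹] / [s⁻¹] = kg·m²·s⁻²·A⁻¹.
Each option:
  A. m³·s⁻¹
  B. kg·m²·s⁻²·A⁻¹  ← same
  C. W·m⁻²·K⁻¹ = J·s⁻¹·m⁻²·K⁻¹ = kg·s⁻³·K⁻¹
  D. [kg·s⁻²] / [kg] = s⁻²
Only B. matches kg·m²·s⁻²·A⁻¹.

B.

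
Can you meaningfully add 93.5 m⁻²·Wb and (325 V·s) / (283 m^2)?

Reduce each to base SI dimensions:
  93.5 m⁻²·Wb:  Wb·m⁻² = V·s·m⁻² = kg·s⁻²·A⁻¹
  (325 V·s) / (283 m^2):  [kg·m²·s⁻²·A⁻¹] / [m²] = kg·s⁻²·A⁻¹
Both are kg·s⁻²·A⁻¹, so they have the same dimensions and can be added.

Yes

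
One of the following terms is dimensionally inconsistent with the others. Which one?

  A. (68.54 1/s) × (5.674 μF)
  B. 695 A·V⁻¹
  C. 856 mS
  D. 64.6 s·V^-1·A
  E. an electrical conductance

D.

Dimensions:
  A. [s⁻¹] · [kg⁻¹·m⁻²·s⁴·A²] = kg⁻¹·m⁻²·s³·A²
  B. A·V⁻¹ = A·(J·C⁻¹)⁻¹ = kg⁻¹·m⁻²·s³·A²
  C. S = Ω⁻¹ = kg⁻¹·m⁻²·s³·A²
  D. A·s·V⁻¹ = A·s·(J·C⁻¹)⁻¹ = kg⁻¹·m⁻²·s⁴·A²
  E. [electrical conductance] = kg⁻¹·m⁻²·s³·A²
All reduce to kg⁻¹·m⁻²·s³·A² except D., which is kg⁻¹·m⁻²·s⁴·A².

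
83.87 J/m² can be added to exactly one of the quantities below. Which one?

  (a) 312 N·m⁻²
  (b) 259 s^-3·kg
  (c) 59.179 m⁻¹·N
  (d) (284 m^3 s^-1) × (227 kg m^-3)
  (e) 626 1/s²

Reference: J·m⁻² = N·m·m⁻² = kg·s⁻².
Each option:
  (a) N·m⁻² = kg·m·s⁻²·m⁻² = kg·m⁻¹·s⁻²
  (b) kg·s⁻³
  (c) N·m⁻¹ = kg·m·s⁻²·m⁻¹ = kg·s⁻²  ← same
  (d) [m³·s⁻¹] · [kg·m⁻³] = kg·s⁻¹
  (e) s⁻²
Only (c) matches kg·s⁻².

(c)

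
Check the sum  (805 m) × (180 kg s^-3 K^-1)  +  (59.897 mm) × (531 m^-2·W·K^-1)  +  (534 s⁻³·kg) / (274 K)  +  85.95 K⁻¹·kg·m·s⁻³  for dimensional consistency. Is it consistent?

No

Reduce each to base SI dimensions:
  (805 m) × (180 kg s^-3 K^-1):  [m] · [kg·s⁻³·K⁻¹] = kg·m·s⁻³·K⁻¹
  (59.897 mm) × (531 m^-2·W·K^-1):  [m] · [kg·s⁻³·K⁻¹] = kg·m·s⁻³·K⁻¹
  (534 s⁻³·kg) / (274 K):  [kg·s⁻³] / [K] = kg·s⁻³·K⁻¹
  85.95 K⁻¹·kg·m·s⁻³:  kg·m·s⁻³·K⁻¹
The terms do not share a single dimension (kg·m·s⁻³·K⁻¹ vs kg·s⁻³·K⁻¹).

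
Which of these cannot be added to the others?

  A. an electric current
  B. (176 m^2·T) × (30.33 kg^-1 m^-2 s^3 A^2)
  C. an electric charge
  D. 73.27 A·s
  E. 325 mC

Reduce each to base SI dimensions:
  A. [electric current] = A
  B. [kg·m²·s⁻²·A⁻¹] · [kg⁻¹·m⁻²·s³·A²] = s·A
  C. [electric charge] = s·A
  D. A·s = s·A
  E. C = s·A
All reduce to s·A except A., which is A.

A.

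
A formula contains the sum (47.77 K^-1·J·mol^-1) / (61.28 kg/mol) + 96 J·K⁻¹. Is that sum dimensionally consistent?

Dimensions:
  (47.77 K^-1·J·mol^-1) / (61.28 kg/mol):  [kg·m²·s⁻²·K⁻¹·mol⁻¹] / [kg·mol⁻¹] = m²·s⁻²·K⁻¹
  96 J·K⁻¹:  J·K⁻¹ = N·m·K⁻¹ = kg·m²·s⁻²·K⁻¹
m²·s⁻²·K⁻¹ ≠ kg·m²·s⁻²·K⁻¹, so they cannot be added.

No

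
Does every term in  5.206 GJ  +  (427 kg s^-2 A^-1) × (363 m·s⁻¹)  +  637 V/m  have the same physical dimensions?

No

Work out the base dimensions of each:
  5.206 GJ:  J = N·m = kg·m²·s⁻²
  (427 kg s^-2 A^-1) × (363 m·s⁻¹):  [kg·s⁻²·A⁻¹] · [m·s⁻¹] = kg·m·s⁻³·A⁻¹
  637 V/m:  V·m⁻¹ = J·C⁻¹·m⁻¹ = kg·m·s⁻³·A⁻¹
The terms do not share a single dimension (kg·m²·s⁻² vs kg·m·s⁻³·A⁻¹).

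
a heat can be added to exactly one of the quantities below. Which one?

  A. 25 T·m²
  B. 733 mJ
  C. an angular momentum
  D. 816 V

B.

Reference: [heat] = kg·m²·s⁻².
Each option:
  A. T·m² = Wb·m⁻²·m² = kg·m²·s⁻²·A⁻¹
  B. J = N·m = kg·m²·s⁻²  ← same
  C. [angular momentum] = kg·m²·s⁻¹
  D. V = J·C⁻¹ = kg·m²·s⁻³·A⁻¹
Only B. matches kg·m²·s⁻².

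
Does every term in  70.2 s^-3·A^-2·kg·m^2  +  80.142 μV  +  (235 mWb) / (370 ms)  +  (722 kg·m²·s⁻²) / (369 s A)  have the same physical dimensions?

In SI base units:
  70.2 s^-3·A^-2·kg·m^2:  kg·m²·s⁻³·A⁻²
  80.142 μV:  V = J·C⁻¹ = kg·m²·s⁻³·A⁻¹
  (235 mWb) / (370 ms):  [kg·m²·s⁻²·A⁻¹] / [s] = kg·m²·s⁻³·A⁻¹
  (722 kg·m²·s⁻²) / (369 s A):  [kg·m²·s⁻²] / [s·A] = kg·m²·s⁻³·A⁻¹
The terms do not share a single dimension (kg·m²·s⁻³·A⁻² vs kg·m²·s⁻³·A⁻¹).

No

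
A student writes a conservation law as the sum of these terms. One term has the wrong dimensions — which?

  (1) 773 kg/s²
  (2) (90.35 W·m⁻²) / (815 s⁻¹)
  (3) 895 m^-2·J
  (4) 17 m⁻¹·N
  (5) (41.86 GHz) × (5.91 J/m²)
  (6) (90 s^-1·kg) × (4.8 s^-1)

(5)

Work out the base dimensions of each:
  (1) kg·s⁻²
  (2) [kg·s⁻³] / [s⁻¹] = kg·s⁻²
  (3) J·m⁻² = N·m·m⁻² = kg·s⁻²
  (4) N·m⁻¹ = kg·m·s⁻²·m⁻¹ = kg·s⁻²
  (5) [s⁻¹] · [kg·s⁻²] = kg·s⁻³
  (6) [kg·s⁻¹] · [s⁻¹] = kg·s⁻²
All reduce to kg·s⁻² except (5), which is kg·s⁻³.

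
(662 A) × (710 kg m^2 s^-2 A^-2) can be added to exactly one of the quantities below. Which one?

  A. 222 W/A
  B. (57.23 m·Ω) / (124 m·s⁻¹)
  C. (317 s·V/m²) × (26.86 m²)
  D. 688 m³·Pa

C.

Reference: [A] · [kg·m²·s⁻²·A⁻²] = kg·m²·s⁻²·A⁻¹.
Each option:
  A. W·A⁻¹ = J·s⁻¹·A⁻¹ = kg·m²·s⁻³·A⁻¹
  B. [kg·m³·s⁻³·A⁻²] / [m·s⁻¹] = kg·m²·s⁻²·A⁻²
  C. [kg·s⁻²·A⁻¹] · [m²] = kg·m²·s⁻²·A⁻¹  ← same
  D. Pa·m³ = N·m⁻²·m³ = kg·m²·s⁻²
Only C. matches kg·m²·s⁻²·A⁻¹.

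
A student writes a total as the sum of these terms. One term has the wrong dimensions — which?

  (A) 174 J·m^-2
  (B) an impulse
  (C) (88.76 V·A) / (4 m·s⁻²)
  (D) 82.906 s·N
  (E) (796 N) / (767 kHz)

(A)

Reduce each to base SI dimensions:
  (A) J·m⁻² = N·m·m⁻² = kg·s⁻²
  (B) [impulse] = kg·m·s⁻¹
  (C) [kg·m²·s⁻³] / [m·s⁻²] = kg·m·s⁻¹
  (D) N·s = kg·m·s⁻²·s = kg·m·s⁻¹
  (E) [kg·m·s⁻²] / [s⁻¹] = kg·m·s⁻¹
All reduce to kg·m·s⁻¹ except (A), which is kg·s⁻².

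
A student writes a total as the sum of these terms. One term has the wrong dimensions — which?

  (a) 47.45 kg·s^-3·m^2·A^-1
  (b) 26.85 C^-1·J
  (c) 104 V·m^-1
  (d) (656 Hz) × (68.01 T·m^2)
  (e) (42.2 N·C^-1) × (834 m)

(c)

Expand each in SI base units:
  (a) kg·m²·s⁻³·A⁻¹
  (b) J·C⁻¹ = N·m·(s·A)⁻¹ = kg·m²·s⁻³·A⁻¹
  (c) V·m⁻¹ = J·C⁻¹·m⁻¹ = kg·m·s⁻³·A⁻¹
  (d) [s⁻¹] · [kg·m²·s⁻²·A⁻¹] = kg·m²·s⁻³·A⁻¹
  (e) [kg·m·s⁻³·A⁻¹] · [m] = kg·m²·s⁻³·A⁻¹
All reduce to kg·m²·s⁻³·A⁻¹ except (c), which is kg·m·s⁻³·A⁻¹.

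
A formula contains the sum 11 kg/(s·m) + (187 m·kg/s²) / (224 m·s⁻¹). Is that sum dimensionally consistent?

Work out the base dimensions of each:
  11 kg/(s·m):  kg·m⁻¹·s⁻¹
  (187 m·kg/s²) / (224 m·s⁻¹):  [kg·m·s⁻²] / [m·s⁻¹] = kg·s⁻¹
kg·m⁻¹·s⁻¹ ≠ kg·s⁻¹, so they cannot be added.

No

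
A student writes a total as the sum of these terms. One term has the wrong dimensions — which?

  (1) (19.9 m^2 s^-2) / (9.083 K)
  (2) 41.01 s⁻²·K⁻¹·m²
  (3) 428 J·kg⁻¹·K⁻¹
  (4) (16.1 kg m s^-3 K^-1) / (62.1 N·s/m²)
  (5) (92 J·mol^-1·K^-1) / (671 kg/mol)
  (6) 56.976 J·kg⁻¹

(6)

In SI base units:
  (1) [m²·s⁻²] / [K] = m²·s⁻²·K⁻¹
  (2) m²·s⁻²·K⁻¹
  (3) J·kg⁻¹·K⁻¹ = N·m·kg⁻¹·K⁻¹ = m²·s⁻²·K⁻¹
  (4) [kg·m·s⁻³·K⁻¹] / [kg·m⁻¹·s⁻¹] = m²·s⁻²·K⁻¹
  (5) [kg·m²·s⁻²·K⁻¹·mol⁻¹] / [kg·mol⁻¹] = m²·s⁻²·K⁻¹
  (6) J·kg⁻¹ = N·m·kg⁻¹ = m²·s⁻²
All reduce to m²·s⁻²·K⁻¹ except (6), which is m²·s⁻².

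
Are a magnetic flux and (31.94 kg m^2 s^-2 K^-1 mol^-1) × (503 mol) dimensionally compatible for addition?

Dimensions:
  a magnetic flux:  [magnetic flux] = kg·m²·s⁻²·A⁻¹
  (31.94 kg m^2 s^-2 K^-1 mol^-1) × (503 mol):  [kg·m²·s⁻²·K⁻¹·mol⁻¹] · [mol] = kg·m²·s⁻²·K⁻¹
kg·m²·s⁻²·A⁻¹ ≠ kg·m²·s⁻²·K⁻¹, so they cannot be added.

No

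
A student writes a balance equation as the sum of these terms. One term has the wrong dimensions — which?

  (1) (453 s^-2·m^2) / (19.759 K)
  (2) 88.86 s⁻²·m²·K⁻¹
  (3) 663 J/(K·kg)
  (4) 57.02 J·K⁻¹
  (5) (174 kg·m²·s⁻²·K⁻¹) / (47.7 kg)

In SI base units:
  (1) [m²·s⁻²] / [K] = m²·s⁻²·K⁻¹
  (2) m²·s⁻²·K⁻¹
  (3) J·kg⁻¹·K⁻¹ = N·m·kg⁻¹·K⁻¹ = m²·s⁻²·K⁻¹
  (4) J·K⁻¹ = N·m·K⁻¹ = kg·m²·s⁻²·K⁻¹
  (5) [kg·m²·s⁻²·K⁻¹] / [kg] = m²·s⁻²·K⁻¹
All reduce to m²·s⁻²·K⁻¹ except (4), which is kg·m²·s⁻²·K⁻¹.

(4)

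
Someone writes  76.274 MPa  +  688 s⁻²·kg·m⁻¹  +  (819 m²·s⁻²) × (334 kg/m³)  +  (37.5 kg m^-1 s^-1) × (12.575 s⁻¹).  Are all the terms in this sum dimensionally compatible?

Yes

Work out the base dimensions of each:
  76.274 MPa:  Pa = N·m⁻² = kg·m⁻¹·s⁻²
  688 s⁻²·kg·m⁻¹:  kg·m⁻¹·s⁻²
  (819 m²·s⁻²) × (334 kg/m³):  [m²·s⁻²] · [kg·m⁻³] = kg·m⁻¹·s⁻²
  (37.5 kg m^-1 s^-1) × (12.575 s⁻¹):  [kg·m⁻¹·s⁻¹] · [s⁻¹] = kg·m⁻¹·s⁻²
Every term reduces to kg·m⁻¹·s⁻².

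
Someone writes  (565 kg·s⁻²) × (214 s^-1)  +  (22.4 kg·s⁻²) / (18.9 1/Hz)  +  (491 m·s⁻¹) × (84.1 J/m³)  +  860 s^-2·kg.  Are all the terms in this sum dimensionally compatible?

No

In SI base units:
  (565 kg·s⁻²) × (214 s^-1):  [kg·s⁻²] · [s⁻¹] = kg·s⁻³
  (22.4 kg·s⁻²) / (18.9 1/Hz):  [kg·s⁻²] / [s] = kg·s⁻³
  (491 m·s⁻¹) × (84.1 J/m³):  [m·s⁻¹] · [kg·m⁻¹·s⁻²] = kg·s⁻³
  860 s^-2·kg:  kg·s⁻²
The terms do not share a single dimension (kg·s⁻² vs kg·s⁻³).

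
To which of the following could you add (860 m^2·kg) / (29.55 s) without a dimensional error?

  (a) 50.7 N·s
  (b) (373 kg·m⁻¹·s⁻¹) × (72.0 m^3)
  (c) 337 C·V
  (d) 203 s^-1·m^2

(b)

Reference: [kg·m²] / [s] = kg·m²·s⁻¹.
Each option:
  (a) N·s = kg·m·s⁻²·s = kg·m·s⁻¹
  (b) [kg·m⁻¹·s⁻¹] · [m³] = kg·m²·s⁻¹  ← same
  (c) C·V = s·A·J·C⁻¹ = kg·m²·s⁻²
  (d) m²·s⁻¹
Only (b) matches kg·m²·s⁻¹.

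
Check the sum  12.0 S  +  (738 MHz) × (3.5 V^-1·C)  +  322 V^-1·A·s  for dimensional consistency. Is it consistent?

No

In SI base units:
  12.0 S:  S = Ω⁻¹ = kg⁻¹·m⁻²·s³·A²
  (738 MHz) × (3.5 V^-1·C):  [s⁻¹] · [kg⁻¹·m⁻²·s⁴·A²] = kg⁻¹·m⁻²·s³·A²
  322 V^-1·A·s:  A·s·V⁻¹ = A·s·(J·C⁻¹)⁻¹ = kg⁻¹·m⁻²·s⁴·A²
The terms do not share a single dimension (kg⁻¹·m⁻²·s³·A² vs kg⁻¹·m⁻²·s⁴·A²).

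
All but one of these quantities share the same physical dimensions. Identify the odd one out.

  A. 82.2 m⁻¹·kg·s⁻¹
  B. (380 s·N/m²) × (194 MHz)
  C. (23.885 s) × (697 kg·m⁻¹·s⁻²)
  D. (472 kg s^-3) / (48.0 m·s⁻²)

Reduce each to base SI dimensions:
  A. kg·m⁻¹·s⁻¹
  B. [kg·m⁻¹·s⁻¹] · [s⁻¹] = kg·m⁻¹·s⁻²
  C. [s] · [kg·m⁻¹·s⁻²] = kg·m⁻¹·s⁻¹
  D. [kg·s⁻³] / [m·s⁻²] = kg·m⁻¹·s⁻¹
All reduce to kg·m⁻¹·s⁻¹ except B., which is kg·m⁻¹·s⁻².

B.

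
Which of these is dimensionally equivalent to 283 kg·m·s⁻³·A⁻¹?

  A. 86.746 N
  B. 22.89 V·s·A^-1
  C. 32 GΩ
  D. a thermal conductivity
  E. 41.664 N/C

Reference: kg·m·s⁻³·A⁻¹.
Each option:
  A. N = kg·m·s⁻²
  B. V·s·A⁻¹ = J·C⁻¹·s·A⁻¹ = kg·m²·s⁻²·A⁻²
  C. Ω = V·A⁻¹ = kg·m²·s⁻³·A⁻²
  D. [thermal conductivity] = kg·m·s⁻³·K⁻¹
  E. N·C⁻¹ = kg·m·s⁻²·(s·A)⁻¹ = kg·m·s⁻³·A⁻¹  ← same
Only E. matches kg·m·s⁻³·A⁻¹.

E.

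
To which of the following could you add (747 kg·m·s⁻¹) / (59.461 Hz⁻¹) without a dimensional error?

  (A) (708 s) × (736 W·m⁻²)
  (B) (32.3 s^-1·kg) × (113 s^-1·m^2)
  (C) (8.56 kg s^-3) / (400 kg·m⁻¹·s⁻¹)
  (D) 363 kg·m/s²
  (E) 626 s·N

Reference: [kg·m·s⁻¹] / [s] = kg·m·s⁻².
Each option:
  (A) [s] · [kg·s⁻³] = kg·s⁻²
  (B) [kg·s⁻¹] · [m²·s⁻¹] = kg·m²·s⁻²
  (C) [kg·s⁻³] / [kg·m⁻¹·s⁻¹] = m·s⁻²
  (D) kg·m·s⁻²  ← same
  (E) N·s = kg·m·s⁻²·s = kg·m·s⁻¹
Only (D) matches kg·m·s⁻².

(D)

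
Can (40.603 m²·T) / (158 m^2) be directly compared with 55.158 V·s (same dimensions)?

In SI base units:
  (40.603 m²·T) / (158 m^2):  [kg·m²·s⁻²·A⁻¹] / [m²] = kg·s⁻²·A⁻¹
  55.158 V·s:  V·s = J·C⁻¹·s = kg·m²·s⁻²·A⁻¹
kg·s⁻²·A⁻¹ ≠ kg·m²·s⁻²·A⁻¹, so they cannot be added.

No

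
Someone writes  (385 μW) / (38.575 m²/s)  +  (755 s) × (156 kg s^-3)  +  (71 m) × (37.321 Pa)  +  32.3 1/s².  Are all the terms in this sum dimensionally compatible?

No

Dimensions:
  (385 μW) / (38.575 m²/s):  [kg·m²·s⁻³] / [m²·s⁻¹] = kg·s⁻²
  (755 s) × (156 kg s^-3):  [s] · [kg·s⁻³] = kg·s⁻²
  (71 m) × (37.321 Pa):  [m] · [kg·m⁻¹·s⁻²] = kg·s⁻²
  32.3 1/s²:  s⁻²
The terms do not share a single dimension (kg·s⁻² vs s⁻²).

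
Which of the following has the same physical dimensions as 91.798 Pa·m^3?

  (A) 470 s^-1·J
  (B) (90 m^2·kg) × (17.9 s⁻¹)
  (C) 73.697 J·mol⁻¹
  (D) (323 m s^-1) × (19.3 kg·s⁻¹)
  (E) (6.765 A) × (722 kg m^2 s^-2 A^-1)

(E)

Reference: Pa·m³ = N·m⁻²·m³ = kg·m²·s⁻².
Each option:
  (A) J·s⁻¹ = N·m·s⁻¹ = kg·m²·s⁻³
  (B) [kg·m²] · [s⁻¹] = kg·m²·s⁻¹
  (C) J·mol⁻¹ = N·m·mol⁻¹ = kg·m²·s⁻²·mol⁻¹
  (D) [m·s⁻¹] · [kg·s⁻¹] = kg·m·s⁻²
  (E) [A] · [kg·m²·s⁻²·A⁻¹] = kg·m²·s⁻²  ← same
Only (E) matches kg·m²·s⁻².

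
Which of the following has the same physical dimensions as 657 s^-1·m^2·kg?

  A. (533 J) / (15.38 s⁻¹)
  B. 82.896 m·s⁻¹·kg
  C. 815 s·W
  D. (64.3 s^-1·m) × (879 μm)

Reference: kg·m²·s⁻¹.
Each option:
  A. [kg·m²·s⁻²] / [s⁻¹] = kg·m²·s⁻¹  ← same
  B. kg·m·s⁻¹
  C. W·s = J·s⁻¹·s = kg·m²·s⁻²
  D. [m·s⁻¹] · [m] = m²·s⁻¹
Only A. matches kg·m²·s⁻¹.

A.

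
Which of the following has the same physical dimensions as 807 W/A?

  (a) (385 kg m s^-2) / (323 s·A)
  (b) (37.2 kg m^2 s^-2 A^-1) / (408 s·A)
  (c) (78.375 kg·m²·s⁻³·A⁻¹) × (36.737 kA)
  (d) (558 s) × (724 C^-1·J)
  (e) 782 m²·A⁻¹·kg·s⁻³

(e)

Reference: W·A⁻¹ = J·s⁻¹·A⁻¹ = kg·m²·s⁻³·A⁻¹.
Each option:
  (a) [kg·m·s⁻²] / [s·A] = kg·m·s⁻³·A⁻¹
  (b) [kg·m²·s⁻²·A⁻¹] / [s·A] = kg·m²·s⁻³·A⁻²
  (c) [kg·m²·s⁻³·A⁻¹] · [A] = kg·m²·s⁻³
  (d) [s] · [kg·m²·s⁻³·A⁻¹] = kg·m²·s⁻²·A⁻¹
  (e) kg·m²·s⁻³·A⁻¹  ← same
Only (e) matches kg·m²·s⁻³·A⁻¹.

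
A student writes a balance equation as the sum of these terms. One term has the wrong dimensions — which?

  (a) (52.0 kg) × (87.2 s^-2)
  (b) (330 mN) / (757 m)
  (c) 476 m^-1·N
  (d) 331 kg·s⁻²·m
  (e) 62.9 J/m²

In SI base units:
  (a) [kg] · [s⁻²] = kg·s⁻²
  (b) [kg·m·s⁻²] / [m] = kg·s⁻²
  (c) N·m⁻¹ = kg·m·s⁻²·m⁻¹ = kg·s⁻²
  (d) kg·m·s⁻²
  (e) J·m⁻² = N·m·m⁻² = kg·s⁻²
All reduce to kg·s⁻² except (d), which is kg·m·s⁻².

(d)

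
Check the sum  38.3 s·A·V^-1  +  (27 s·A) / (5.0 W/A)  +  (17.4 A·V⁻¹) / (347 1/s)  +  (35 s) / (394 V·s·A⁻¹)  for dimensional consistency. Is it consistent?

In SI base units:
  38.3 s·A·V^-1:  A·s·V⁻¹ = A·s·(J·C⁻¹)⁻¹ = kg⁻¹·m⁻²·s⁴·A²
  (27 s·A) / (5.0 W/A):  [s·A] / [kg·m²·s⁻³·A⁻¹] = kg⁻¹·m⁻²·s⁴·A²
  (17.4 A·V⁻¹) / (347 1/s):  [kg⁻¹·m⁻²·s³·A²] / [s⁻¹] = kg⁻¹·m⁻²·s⁴·A²
  (35 s) / (394 V·s·A⁻¹):  [s] / [kg·m²·s⁻²·A⁻²] = kg⁻¹·m⁻²·s³·A²
The terms do not share a single dimension (kg⁻¹·m⁻²·s³·A² vs kg⁻¹·m⁻²·s⁴·A²).

No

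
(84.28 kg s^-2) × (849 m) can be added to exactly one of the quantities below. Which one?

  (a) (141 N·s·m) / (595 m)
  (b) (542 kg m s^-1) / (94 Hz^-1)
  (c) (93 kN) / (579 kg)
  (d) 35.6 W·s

Reference: [kg·s⁻²] · [m] = kg·m·s⁻².
Each option:
  (a) [kg·m²·s⁻¹] / [m] = kg·m·s⁻¹
  (b) [kg·m·s⁻¹] / [s] = kg·m·s⁻²  ← same
  (c) [kg·m·s⁻²] / [kg] = m·s⁻²
  (d) W·s = J·s⁻¹·s = kg·m²·s⁻²
Only (b) matches kg·m·s⁻².

(b)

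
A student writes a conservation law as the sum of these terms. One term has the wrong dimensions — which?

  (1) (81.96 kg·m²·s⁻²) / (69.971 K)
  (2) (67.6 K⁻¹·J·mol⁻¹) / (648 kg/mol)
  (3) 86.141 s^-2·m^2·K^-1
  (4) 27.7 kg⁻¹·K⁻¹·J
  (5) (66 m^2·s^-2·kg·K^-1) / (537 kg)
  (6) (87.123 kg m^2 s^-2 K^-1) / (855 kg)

In SI base units:
  (1) [kg·m²·s⁻²] / [K] = kg·m²·s⁻²·K⁻¹
  (2) [kg·m²·s⁻²·K⁻¹·mol⁻¹] / [kg·mol⁻¹] = m²·s⁻²·K⁻¹
  (3) m²·s⁻²·K⁻¹
  (4) J·kg⁻¹·K⁻¹ = N·m·kg⁻¹·K⁻¹ = m²·s⁻²·K⁻¹
  (5) [kg·m²·s⁻²·K⁻¹] / [kg] = m²·s⁻²·K⁻¹
  (6) [kg·m²·s⁻²·K⁻¹] / [kg] = m²·s⁻²·K⁻¹
All reduce to m²·s⁻²·K⁻¹ except (1), which is kg·m²·s⁻²·K⁻¹.

(1)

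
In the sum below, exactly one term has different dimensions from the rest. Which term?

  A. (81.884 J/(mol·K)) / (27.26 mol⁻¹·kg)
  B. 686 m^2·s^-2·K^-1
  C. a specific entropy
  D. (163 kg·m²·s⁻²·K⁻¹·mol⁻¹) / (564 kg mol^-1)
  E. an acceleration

Work out the base dimensions of each:
  A. [kg·m²·s⁻²·K⁻¹·mol⁻¹] / [kg·mol⁻¹] = m²·s⁻²·K⁻¹
  B. m²·s⁻²·K⁻¹
  C. [specific entropy] = m²·s⁻²·K⁻¹
  D. [kg·m²·s⁻²·K⁻¹·mol⁻¹] / [kg·mol⁻¹] = m²·s⁻²·K⁻¹
  E. [acceleration] = m·s⁻²
All reduce to m²·s⁻²·K⁻¹ except E., which is m·s⁻².

E.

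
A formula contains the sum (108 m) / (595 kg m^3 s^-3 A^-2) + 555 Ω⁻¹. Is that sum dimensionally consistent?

Dimensions:
  (108 m) / (595 kg m^3 s^-3 A^-2):  [m] / [kg·m³·s⁻³·A⁻²] = kg⁻¹·m⁻²·s³·A²
  555 Ω⁻¹:  Ω⁻¹ = (V·A⁻¹)⁻¹ = kg⁻¹·m⁻²·s³·A²
Both are kg⁻¹·m⁻²·s³·A², so they have the same dimensions and can be added.

Yes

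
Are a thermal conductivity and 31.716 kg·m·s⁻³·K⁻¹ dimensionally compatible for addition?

In SI base units:
  a thermal conductivity:  [thermal conductivity] = kg·m·s⁻³·K⁻¹
  31.716 kg·m·s⁻³·K⁻¹:  kg·m·s⁻³·K⁻¹
Both are kg·m·s⁻³·K⁻¹, so they have the same dimensions and can be added.

Yes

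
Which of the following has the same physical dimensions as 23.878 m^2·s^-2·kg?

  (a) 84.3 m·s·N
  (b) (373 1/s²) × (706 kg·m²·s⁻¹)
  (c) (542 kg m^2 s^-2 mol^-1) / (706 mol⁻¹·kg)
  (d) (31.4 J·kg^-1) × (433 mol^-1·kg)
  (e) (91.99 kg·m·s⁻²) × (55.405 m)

(e)

Reference: kg·m²·s⁻².
Each option:
  (a) N·m·s = kg·m·s⁻²·m·s = kg·m²·s⁻¹
  (b) [s⁻²] · [kg·m²·s⁻¹] = kg·m²·s⁻³
  (c) [kg·m²·s⁻²·mol⁻¹] / [kg·mol⁻¹] = m²·s⁻²
  (d) [m²·s⁻²] · [kg·mol⁻¹] = kg·m²·s⁻²·mol⁻¹
  (e) [kg·m·s⁻²] · [m] = kg·m²·s⁻²  ← same
Only (e) matches kg·m²·s⁻².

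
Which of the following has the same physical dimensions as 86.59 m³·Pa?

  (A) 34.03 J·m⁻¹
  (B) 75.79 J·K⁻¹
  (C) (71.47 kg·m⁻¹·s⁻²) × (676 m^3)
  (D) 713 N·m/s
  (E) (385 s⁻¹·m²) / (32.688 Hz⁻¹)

(C)

Reference: Pa·m³ = N·m⁻²·m³ = kg·m²·s⁻².
Each option:
  (A) J·m⁻¹ = N·m·m⁻¹ = kg·m·s⁻²
  (B) J·K⁻¹ = N·m·K⁻¹ = kg·m²·s⁻²·K⁻¹
  (C) [kg·m⁻¹·s⁻²] · [m³] = kg·m²·s⁻²  ← same
  (D) N·m·s⁻¹ = kg·m·s⁻²·m·s⁻¹ = kg·m²·s⁻³
  (E) [m²·s⁻¹] / [s] = m²·s⁻²
Only (C) matches kg·m²·s⁻².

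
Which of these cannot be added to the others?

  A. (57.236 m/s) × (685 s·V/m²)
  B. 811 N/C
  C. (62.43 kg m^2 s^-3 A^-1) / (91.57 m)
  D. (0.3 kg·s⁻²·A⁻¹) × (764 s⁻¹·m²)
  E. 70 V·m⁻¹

Dimensions:
  A. [m·s⁻¹] · [kg·s⁻²·A⁻¹] = kg·m·s⁻³·A⁻¹
  B. N·C⁻¹ = kg·m·s⁻²·(s·A)⁻¹ = kg·m·s⁻³·A⁻¹
  C. [kg·m²·s⁻³·A⁻¹] / [m] = kg·m·s⁻³·A⁻¹
  D. [kg·s⁻²·A⁻¹] · [m²·s⁻¹] = kg·m²·s⁻³·A⁻¹
  E. V·m⁻¹ = J·C⁻¹·m⁻¹ = kg·m·s⁻³·A⁻¹
All reduce to kg·m·s⁻³·A⁻¹ except D., which is kg·m²·s⁻³·A⁻¹.

D.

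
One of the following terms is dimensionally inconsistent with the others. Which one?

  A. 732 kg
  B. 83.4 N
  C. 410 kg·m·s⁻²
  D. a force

Reduce each to base SI dimensions:
  A. kg
  B. N = kg·m·s⁻²
  C. kg·m·s⁻²
  D. [force] = kg·m·s⁻²
All reduce to kg·m·s⁻² except A., which is kg.

A.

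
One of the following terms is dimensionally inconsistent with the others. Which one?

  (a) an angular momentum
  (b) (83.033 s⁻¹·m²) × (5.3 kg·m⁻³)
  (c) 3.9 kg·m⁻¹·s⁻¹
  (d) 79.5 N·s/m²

Work out the base dimensions of each:
  (a) [angular momentum] = kg·m²·s⁻¹
  (b) [m²·s⁻¹] · [kg·m⁻³] = kg·m⁻¹·s⁻¹
  (c) kg·m⁻¹·s⁻¹
  (d) N·s·m⁻² = kg·m·s⁻²·s·m⁻² = kg·m⁻¹·s⁻¹
All reduce to kg·m⁻¹·s⁻¹ except (a), which is kg·m²·s⁻¹.

(a)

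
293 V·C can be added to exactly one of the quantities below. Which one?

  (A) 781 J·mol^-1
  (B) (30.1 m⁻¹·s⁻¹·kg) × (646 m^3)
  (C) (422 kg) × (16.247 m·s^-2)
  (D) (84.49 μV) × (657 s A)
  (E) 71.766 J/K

Reference: C·V = s·A·J·C⁻¹ = kg·m²·s⁻².
Each option:
  (A) J·mol⁻¹ = N·m·mol⁻¹ = kg·m²·s⁻²·mol⁻¹
  (B) [kg·m⁻¹·s⁻¹] · [m³] = kg·m²·s⁻¹
  (C) [kg] · [m·s⁻²] = kg·m·s⁻²
  (D) [kg·m²·s⁻³·A⁻¹] · [s·A] = kg·m²·s⁻²  ← same
  (E) J·K⁻¹ = N·m·K⁻¹ = kg·m²·s⁻²·K⁻¹
Only (D) matches kg·m²·s⁻².

(D)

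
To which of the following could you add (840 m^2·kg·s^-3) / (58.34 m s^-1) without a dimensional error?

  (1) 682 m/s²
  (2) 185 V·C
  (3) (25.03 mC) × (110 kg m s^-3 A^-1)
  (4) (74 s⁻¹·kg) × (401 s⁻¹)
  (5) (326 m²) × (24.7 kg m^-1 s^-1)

(3)

Reference: [kg·m²·s⁻³] / [m·s⁻¹] = kg·m·s⁻².
Each option:
  (1) m·s⁻²
  (2) C·V = s·A·J·C⁻¹ = kg·m²·s⁻²
  (3) [s·A] · [kg·m·s⁻³·A⁻¹] = kg·m·s⁻²  ← same
  (4) [kg·s⁻¹] · [s⁻¹] = kg·s⁻²
  (5) [m²] · [kg·m⁻¹·s⁻¹] = kg·m·s⁻¹
Only (3) matches kg·m·s⁻².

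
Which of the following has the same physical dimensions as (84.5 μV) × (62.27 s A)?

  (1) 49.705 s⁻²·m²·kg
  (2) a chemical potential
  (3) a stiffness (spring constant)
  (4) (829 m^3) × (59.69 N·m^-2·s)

Reference: [kg·m²·s⁻³·A⁻¹] · [s·A] = kg·m²·s⁻².
Each option:
  (1) kg·m²·s⁻²  ← same
  (2) [chemical potential] = kg·m²·s⁻²·mol⁻¹
  (3) [stiffness (spring constant)] = kg·s⁻²
  (4) [m³] · [kg·m⁻¹·s⁻¹] = kg·m²·s⁻¹
Only (1) matches kg·m²·s⁻².

(1)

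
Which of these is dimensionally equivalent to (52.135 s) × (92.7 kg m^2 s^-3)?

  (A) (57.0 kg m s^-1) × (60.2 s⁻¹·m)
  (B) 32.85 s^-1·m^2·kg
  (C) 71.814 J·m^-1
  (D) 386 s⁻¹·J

Reference: [s] · [kg·m²·s⁻³] = kg·m²·s⁻².
Each option:
  (A) [kg·m·s⁻¹] · [m·s⁻¹] = kg·m²·s⁻²  ← same
  (B) kg·m²·s⁻¹
  (C) J·m⁻¹ = N·m·m⁻¹ = kg·m·s⁻²
  (D) J·s⁻¹ = N·m·s⁻¹ = kg·m²·s⁻³
Only (A) matches kg·m²·s⁻².

(A)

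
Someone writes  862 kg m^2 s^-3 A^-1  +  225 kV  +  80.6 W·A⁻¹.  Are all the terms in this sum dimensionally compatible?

In SI base units:
  862 kg m^2 s^-3 A^-1:  kg·m²·s⁻³·A⁻¹
  225 kV:  V = J·C⁻¹ = kg·m²·s⁻³·A⁻¹
  80.6 W·A⁻¹:  W·A⁻¹ = J·s⁻¹·A⁻¹ = kg·m²·s⁻³·A⁻¹
Every term reduces to kg·m²·s⁻³·A⁻¹.

Yes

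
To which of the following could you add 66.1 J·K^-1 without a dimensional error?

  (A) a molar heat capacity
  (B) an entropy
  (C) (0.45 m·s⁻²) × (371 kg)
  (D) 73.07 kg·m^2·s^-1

(B)

Reference: J·K⁻¹ = N·m·K⁻¹ = kg·m²·s⁻²·K⁻¹.
Each option:
  (A) [molar heat capacity] = kg·m²·s⁻²·K⁻¹·mol⁻¹
  (B) [entropy] = kg·m²·s⁻²·K⁻¹  ← same
  (C) [m·s⁻²] · [kg] = kg·m·s⁻²
  (D) kg·m²·s⁻¹
Only (B) matches kg·m²·s⁻²·K⁻¹.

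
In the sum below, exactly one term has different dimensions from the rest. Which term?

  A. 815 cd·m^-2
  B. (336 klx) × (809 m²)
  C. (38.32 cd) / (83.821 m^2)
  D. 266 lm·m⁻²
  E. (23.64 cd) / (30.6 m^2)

B.

Reduce each to base SI dimensions:
  A. cd·m⁻² = m⁻²·cd
  B. [m⁻²·cd] · [m²] = cd
  C. [cd] / [m²] = m⁻²·cd
  D. lm·m⁻² = cd·m⁻² = m⁻²·cd
  E. [cd] / [m²] = m⁻²·cd
All reduce to m⁻²·cd except B., which is cd.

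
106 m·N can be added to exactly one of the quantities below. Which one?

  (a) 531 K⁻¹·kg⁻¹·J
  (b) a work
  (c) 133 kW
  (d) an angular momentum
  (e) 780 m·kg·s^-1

(b)

Reference: N·m = kg·m·s⁻²·m = kg·m²·s⁻².
Each option:
  (a) J·kg⁻¹·K⁻¹ = N·m·kg⁻¹·K⁻¹ = m²·s⁻²·K⁻¹
  (b) [work] = kg·m²·s⁻²  ← same
  (c) W = J·s⁻¹ = kg·m²·s⁻³
  (d) [angular momentum] = kg·m²·s⁻¹
  (e) kg·m·s⁻¹
Only (b) matches kg·m²·s⁻².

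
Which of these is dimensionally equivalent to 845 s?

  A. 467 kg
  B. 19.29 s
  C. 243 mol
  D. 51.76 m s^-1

Reference: s.
Each option:
  A. kg
  B. s  ← same
  C. mol
  D. m·s⁻¹
Only B. matches s.

B.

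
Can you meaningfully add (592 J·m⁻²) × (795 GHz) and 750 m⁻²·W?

Yes

Work out the base dimensions of each:
  (592 J·m⁻²) × (795 GHz):  [kg·s⁻²] · [s⁻¹] = kg·s⁻³
  750 m⁻²·W:  W·m⁻² = J·s⁻¹·m⁻² = kg·s⁻³
Both are kg·s⁻³, so they have the same dimensions and can be added.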